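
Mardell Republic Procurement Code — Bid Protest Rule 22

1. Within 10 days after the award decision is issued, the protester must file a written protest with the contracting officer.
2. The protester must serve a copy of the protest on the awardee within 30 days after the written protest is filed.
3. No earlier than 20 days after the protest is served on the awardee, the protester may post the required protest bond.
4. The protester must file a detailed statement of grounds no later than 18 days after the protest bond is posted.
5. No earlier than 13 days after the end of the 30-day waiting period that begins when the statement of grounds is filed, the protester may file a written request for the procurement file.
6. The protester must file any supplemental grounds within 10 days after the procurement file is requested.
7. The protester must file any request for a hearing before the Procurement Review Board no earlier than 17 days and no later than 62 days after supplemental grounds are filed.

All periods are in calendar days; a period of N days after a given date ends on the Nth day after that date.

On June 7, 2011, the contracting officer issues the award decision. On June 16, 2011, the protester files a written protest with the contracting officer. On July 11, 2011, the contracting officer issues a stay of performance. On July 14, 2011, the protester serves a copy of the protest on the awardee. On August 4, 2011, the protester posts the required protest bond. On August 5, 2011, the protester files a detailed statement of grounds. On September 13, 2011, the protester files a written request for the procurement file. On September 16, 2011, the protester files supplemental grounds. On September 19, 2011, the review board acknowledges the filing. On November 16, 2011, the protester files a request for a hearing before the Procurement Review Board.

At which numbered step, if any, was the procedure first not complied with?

Step 1: 10 days after June 7, 2011 (when the award decision is issued) is June 17, 2011; done June 16, 2011 — timely.
Step 2: 30 days after June 16, 2011 (when the written protest is filed) is July 16, 2011; done July 14, 2011 — timely.
Step 3: the earliest permitted date is 20 days after July 14, 2011 (when the protest is served on the awardee), i.e. August 3, 2011; done August 4, 2011 — permitted.
Step 4: 18 days after August 4, 2011 (when the protest bond is posted) is August 22, 2011; completed August 5, 2011, before the deadline.
Step 5: the earliest permitted date is 13 days after September 4, 2011 (end of the 30-day waiting period, which began when the statement of grounds is filed on August 5, 2011), i.e. September 17, 2011; done September 13, 2011 — 4 days too early.

Step 5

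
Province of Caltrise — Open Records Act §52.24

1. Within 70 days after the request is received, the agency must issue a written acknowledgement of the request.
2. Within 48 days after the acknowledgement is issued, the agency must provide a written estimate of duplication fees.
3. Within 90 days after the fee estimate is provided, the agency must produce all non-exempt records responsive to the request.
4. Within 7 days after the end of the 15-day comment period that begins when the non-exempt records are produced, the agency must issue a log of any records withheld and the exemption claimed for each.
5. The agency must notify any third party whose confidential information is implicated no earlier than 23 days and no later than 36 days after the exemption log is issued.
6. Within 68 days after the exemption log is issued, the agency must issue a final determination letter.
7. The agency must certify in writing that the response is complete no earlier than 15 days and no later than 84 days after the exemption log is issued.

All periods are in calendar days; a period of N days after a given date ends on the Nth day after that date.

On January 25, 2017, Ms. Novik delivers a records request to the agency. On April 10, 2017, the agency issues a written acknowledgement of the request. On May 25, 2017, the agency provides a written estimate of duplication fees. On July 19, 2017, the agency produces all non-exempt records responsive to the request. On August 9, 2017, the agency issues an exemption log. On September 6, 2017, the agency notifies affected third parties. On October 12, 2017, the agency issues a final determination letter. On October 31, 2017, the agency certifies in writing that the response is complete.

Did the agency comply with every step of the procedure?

No

Step 1 — counting 70 days from January 25, 2017 (when the request is received) gives a deadline of April 5, 2017; not done until April 10, 2017, 5 days after the deadline.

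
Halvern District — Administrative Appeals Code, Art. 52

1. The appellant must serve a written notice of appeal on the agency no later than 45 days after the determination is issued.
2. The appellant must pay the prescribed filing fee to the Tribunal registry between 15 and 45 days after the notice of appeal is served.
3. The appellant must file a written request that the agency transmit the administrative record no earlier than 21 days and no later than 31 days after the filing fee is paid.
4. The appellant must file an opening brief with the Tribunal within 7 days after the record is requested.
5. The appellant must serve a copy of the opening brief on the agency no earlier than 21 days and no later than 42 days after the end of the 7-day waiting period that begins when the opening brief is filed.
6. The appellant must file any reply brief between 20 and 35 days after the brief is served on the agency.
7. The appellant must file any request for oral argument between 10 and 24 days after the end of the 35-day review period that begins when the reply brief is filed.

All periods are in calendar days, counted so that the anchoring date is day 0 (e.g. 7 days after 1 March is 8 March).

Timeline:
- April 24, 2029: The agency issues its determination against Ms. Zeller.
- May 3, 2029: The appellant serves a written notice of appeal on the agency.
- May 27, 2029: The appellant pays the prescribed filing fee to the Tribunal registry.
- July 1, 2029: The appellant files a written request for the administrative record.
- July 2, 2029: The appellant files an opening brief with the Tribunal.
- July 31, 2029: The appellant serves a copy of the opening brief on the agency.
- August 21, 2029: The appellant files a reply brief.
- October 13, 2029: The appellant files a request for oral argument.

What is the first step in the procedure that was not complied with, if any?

(1) due by April 24, 2029 + 45 days = June 8, 2029; May 3, 2029 is within that limit.
(2) the permitted window runs from May 3, 2029 + 15 = May 18, 2029 to May 3, 2029 + 45 = June 17, 2029; May 27, 2029 falls inside that range.
(3) the permitted window runs from May 27, 2029 + 21 = June 17, 2029 to May 27, 2029 + 31 = June 27, 2029; done July 1, 2029 — 4 days after the window closed.

Step 3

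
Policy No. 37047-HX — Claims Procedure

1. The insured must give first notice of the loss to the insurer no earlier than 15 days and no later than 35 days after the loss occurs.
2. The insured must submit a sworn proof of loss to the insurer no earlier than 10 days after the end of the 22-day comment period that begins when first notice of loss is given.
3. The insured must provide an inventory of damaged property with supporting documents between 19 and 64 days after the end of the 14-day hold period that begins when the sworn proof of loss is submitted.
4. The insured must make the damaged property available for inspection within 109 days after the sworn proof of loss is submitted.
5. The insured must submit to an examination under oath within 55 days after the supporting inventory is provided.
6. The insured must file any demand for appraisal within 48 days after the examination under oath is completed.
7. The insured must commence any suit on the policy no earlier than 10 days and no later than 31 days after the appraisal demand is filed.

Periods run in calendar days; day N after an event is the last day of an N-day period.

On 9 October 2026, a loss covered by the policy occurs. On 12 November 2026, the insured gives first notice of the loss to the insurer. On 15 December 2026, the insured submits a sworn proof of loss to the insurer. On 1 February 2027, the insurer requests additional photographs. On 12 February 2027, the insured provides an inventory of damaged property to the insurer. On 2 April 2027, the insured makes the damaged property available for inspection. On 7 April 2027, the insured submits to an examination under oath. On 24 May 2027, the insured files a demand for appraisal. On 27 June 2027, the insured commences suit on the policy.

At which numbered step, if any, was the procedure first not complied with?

Step 7

Step 1: the window is 15–35 days after 9 October 2026 (when the loss occurs), so 24 October 2026 through 13 November 2026; done 12 November 2026 — within the window.
Step 2: the earliest permitted date is 10 days after 4 December 2026 (end of the 22-day comment period, which began when first notice of loss is given on 12 November 2026), i.e. 14 December 2026; done 15 December 2026 — permitted.
Step 3: the window is 19–64 days after 29 December 2026 (end of the 14-day hold period, which began when the sworn proof of loss is submitted on 15 December 2026), so 17 January 2027 through 3 March 2027; done 12 February 2027, which is between those dates.
Step 4: 109 days after 15 December 2026 (when the sworn proof of loss is submitted) is 3 April 2027; completed 2 April 2027, before the deadline.
Step 5: 55 days after 12 February 2027 (when the supporting inventory is provided) is 8 April 2027; 7 April 2027 is within that limit.
Step 6: 48 days after 7 April 2027 (when the examination under oath is completed) is 25 May 2027; 24 May 2027 is within that limit.
Step 7: the window is 10–31 days after 24 May 2027 (when the appraisal demand is filed), so 3 June 2027 through 24 June 2027; done 27 June 2027 — 3 days after the window closed.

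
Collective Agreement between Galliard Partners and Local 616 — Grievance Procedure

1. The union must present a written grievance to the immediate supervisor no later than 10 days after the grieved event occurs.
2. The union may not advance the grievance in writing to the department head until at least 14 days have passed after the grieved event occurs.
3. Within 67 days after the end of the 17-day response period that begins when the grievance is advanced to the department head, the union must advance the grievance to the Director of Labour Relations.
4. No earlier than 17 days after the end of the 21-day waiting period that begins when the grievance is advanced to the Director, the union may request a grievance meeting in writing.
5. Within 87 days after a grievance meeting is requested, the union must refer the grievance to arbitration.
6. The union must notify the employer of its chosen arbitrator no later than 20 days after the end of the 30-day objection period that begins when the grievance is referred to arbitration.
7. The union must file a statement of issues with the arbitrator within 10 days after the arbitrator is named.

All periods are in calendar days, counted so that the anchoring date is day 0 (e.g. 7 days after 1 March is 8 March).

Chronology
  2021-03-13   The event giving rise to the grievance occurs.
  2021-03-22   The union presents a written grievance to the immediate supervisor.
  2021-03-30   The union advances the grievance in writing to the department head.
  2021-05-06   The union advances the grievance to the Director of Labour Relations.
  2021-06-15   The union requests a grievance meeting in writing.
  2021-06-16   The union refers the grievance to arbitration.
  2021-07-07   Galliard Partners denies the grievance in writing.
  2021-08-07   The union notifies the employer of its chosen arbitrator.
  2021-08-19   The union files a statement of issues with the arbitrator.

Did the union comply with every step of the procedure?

(1) due by 2021-03-13 + 10 days = 2021-03-23; completed 2021-03-22, before the deadline.
(2) permitted from 2021-03-13 + 14 days = 2021-03-27 onward; done 2021-03-30, after the minimum wait.
(3) due by 2021-04-16 + 67 days = 2021-06-22; completed 2021-05-06, before the deadline.
(4) permitted from 2021-05-27 + 17 days = 2021-06-13 onward; done 2021-06-15, after the minimum wait.
(5) due by 2021-06-15 + 87 days = 2021-09-10; done 2021-06-16 — timely.
(6) due by 2021-07-16 + 20 days = 2021-08-05; done 2021-08-07 — 2 days late.
Later steps need not be reached.

No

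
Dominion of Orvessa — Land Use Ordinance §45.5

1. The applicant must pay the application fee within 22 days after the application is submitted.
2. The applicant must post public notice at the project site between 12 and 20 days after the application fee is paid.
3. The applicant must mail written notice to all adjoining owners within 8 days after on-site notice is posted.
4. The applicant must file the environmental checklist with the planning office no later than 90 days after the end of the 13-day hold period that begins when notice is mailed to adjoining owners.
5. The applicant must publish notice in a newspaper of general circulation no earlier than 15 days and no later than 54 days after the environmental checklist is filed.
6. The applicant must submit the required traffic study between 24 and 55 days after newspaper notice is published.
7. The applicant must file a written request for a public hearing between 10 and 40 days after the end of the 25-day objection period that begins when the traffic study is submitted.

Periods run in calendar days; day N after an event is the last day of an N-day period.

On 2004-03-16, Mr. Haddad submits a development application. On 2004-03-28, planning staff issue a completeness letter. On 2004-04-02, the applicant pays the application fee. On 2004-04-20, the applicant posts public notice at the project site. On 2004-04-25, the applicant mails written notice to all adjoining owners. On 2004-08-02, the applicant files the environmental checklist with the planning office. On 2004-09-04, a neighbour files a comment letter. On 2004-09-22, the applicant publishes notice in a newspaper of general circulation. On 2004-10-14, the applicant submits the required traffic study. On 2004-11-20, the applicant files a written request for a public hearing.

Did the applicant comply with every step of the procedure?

Step 1 — counting 22 days from 2004-03-16 (when the application is submitted) gives a deadline of 2004-04-07; 2004-04-02 is within that limit.
Step 2 — 12 and 20 days from 2004-04-02 (when the application fee is paid) are 2004-04-14 and 2004-04-22 respectively; done 2004-04-20 — within the window.
Step 3 — counting 8 days from 2004-04-20 (when on-site notice is posted) gives a deadline of 2004-04-28; 2004-04-25 is within that limit.
Step 4 — counting 90 days from 2004-05-08 (end of the 13-day hold period, which began when notice is mailed to adjoining owners on 2004-04-25) gives a deadline of 2004-08-06; completed 2004-08-02, before the deadline.
Step 5 — 15 and 54 days from 2004-08-02 (when the environmental checklist is filed) are 2004-08-17 and 2004-09-25 respectively; done 2004-09-22 — within the window.
Step 6 — 24 and 55 days from 2004-09-22 (when newspaper notice is published) are 2004-10-16 and 2004-11-16 respectively; done 2004-10-14 — 2 days before the window opened.
No need to go further; step 6 was not satisfied.

No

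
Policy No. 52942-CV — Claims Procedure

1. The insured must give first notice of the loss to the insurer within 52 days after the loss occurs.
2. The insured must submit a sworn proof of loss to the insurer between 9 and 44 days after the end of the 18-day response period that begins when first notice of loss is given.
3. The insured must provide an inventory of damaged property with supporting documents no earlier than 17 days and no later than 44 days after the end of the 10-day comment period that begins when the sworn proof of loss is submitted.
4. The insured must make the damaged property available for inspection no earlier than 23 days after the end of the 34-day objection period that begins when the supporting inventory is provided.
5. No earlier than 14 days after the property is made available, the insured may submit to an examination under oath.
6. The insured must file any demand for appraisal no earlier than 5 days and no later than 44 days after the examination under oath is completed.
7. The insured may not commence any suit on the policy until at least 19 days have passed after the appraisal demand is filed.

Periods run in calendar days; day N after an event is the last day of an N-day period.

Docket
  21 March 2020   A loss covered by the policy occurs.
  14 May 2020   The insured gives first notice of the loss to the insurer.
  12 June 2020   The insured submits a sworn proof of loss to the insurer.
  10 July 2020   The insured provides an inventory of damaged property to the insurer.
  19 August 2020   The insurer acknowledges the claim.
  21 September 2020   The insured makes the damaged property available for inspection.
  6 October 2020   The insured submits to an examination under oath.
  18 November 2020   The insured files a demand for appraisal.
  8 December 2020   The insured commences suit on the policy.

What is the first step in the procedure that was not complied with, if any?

Step 1 — counting 52 days from 21 March 2020 (when the loss occurs) gives a deadline of 12 May 2020; not done until 14 May 2020, 2 days after the deadline.
That is the first point of non-compliance.

Step 1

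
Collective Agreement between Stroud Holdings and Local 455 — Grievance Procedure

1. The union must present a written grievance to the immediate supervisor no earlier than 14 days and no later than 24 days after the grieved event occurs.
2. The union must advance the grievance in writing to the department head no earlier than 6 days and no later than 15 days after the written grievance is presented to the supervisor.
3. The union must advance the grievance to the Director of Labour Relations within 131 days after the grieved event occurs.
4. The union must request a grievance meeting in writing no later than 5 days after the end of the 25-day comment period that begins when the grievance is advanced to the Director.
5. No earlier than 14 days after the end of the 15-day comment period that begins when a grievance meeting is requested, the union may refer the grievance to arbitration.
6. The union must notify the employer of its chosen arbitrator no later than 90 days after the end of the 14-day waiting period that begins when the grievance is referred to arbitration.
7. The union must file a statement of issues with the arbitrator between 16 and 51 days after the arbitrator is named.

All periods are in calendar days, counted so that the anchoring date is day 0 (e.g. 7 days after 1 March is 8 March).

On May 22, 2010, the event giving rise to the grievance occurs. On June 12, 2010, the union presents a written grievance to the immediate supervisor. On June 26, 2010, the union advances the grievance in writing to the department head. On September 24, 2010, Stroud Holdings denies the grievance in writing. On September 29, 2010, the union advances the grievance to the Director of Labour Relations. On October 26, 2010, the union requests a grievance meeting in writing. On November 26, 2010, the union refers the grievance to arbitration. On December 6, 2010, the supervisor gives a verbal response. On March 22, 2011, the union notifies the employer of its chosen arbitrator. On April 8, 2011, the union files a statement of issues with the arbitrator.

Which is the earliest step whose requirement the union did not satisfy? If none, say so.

Step 6

Step 1 — 14 and 24 days from May 22, 2010 (when the grieved event occurs) are June 5, 2010 and June 15, 2010 respectively; done June 12, 2010, which is between those dates.
Step 2 — 6 and 15 days from June 12, 2010 (when the written grievance is presented to the supervisor) are June 18, 2010 and June 27, 2010 respectively; June 26, 2010 falls inside that range.
Step 3 — counting 131 days from May 22, 2010 (when the grieved event occurs) gives a deadline of September 30, 2010; done September 29, 2010 — timely.
Step 4 — counting 5 days from October 24, 2010 (end of the 25-day comment period, which began when the grievance is advanced to the Director on September 29, 2010) gives a deadline of October 29, 2010; completed October 26, 2010, before the deadline.
Step 5 — must wait 14 days from November 10, 2010 (end of the 15-day comment period, which began when a grievance meeting is requested on October 26, 2010), so not before November 24, 2010; done November 26, 2010, after the minimum wait.
Step 6 — counting 90 days from December 10, 2010 (end of the 14-day waiting period, which began when the grievance is referred to arbitration on November 26, 2010) gives a deadline of March 10, 2011; done March 22, 2011 — 12 days late.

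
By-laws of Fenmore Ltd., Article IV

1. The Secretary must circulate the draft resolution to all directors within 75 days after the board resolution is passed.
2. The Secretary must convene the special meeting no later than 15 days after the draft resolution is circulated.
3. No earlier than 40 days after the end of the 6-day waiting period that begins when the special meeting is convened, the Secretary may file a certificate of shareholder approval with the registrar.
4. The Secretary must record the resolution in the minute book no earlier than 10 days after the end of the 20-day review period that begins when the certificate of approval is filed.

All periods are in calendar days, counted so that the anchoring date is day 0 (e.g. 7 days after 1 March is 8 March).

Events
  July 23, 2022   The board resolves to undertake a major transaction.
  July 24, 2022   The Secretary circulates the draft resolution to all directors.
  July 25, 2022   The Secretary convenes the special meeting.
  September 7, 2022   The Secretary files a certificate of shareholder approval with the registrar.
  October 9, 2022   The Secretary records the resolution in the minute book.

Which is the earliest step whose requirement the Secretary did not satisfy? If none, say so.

Step 3

Step 1: 75 days after July 23, 2022 (when the board resolution is passed) is October 6, 2022; completed July 24, 2022, before the deadline.
Step 2: 15 days after July 24, 2022 (when the draft resolution is circulated) is August 8, 2022; July 25, 2022 is within that limit.
Step 3: the earliest permitted date is 40 days after July 31, 2022 (end of the 6-day waiting period, which began when the special meeting is convened on July 25, 2022), i.e. September 9, 2022; done September 7, 2022 — 2 days too early.
The procedure was therefore not followed at step 3.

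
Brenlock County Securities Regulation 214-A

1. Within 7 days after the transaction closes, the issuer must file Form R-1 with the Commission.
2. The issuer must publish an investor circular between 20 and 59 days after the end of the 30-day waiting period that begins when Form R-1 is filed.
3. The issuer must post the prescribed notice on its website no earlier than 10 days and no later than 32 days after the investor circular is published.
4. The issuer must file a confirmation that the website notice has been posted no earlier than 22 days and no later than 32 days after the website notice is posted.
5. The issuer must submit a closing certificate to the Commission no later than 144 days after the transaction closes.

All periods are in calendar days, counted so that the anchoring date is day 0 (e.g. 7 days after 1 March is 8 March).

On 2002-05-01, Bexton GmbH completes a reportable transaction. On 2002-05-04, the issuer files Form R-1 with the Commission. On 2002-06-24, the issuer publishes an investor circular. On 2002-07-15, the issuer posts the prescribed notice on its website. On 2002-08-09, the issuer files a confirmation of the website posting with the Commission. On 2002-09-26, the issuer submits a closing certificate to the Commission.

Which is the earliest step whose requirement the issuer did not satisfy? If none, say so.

Step 5

(1) due by 2002-05-01 + 7 days = 2002-05-08; 2002-05-04 is within that limit.
(2) the permitted window runs from 2002-06-03 + 20 = 2002-06-23 to 2002-06-03 + 59 = 2002-08-01; done 2002-06-24, which is between those dates.
(3) the permitted window runs from 2002-06-24 + 10 = 2002-07-04 to 2002-06-24 + 32 = 2002-07-26; 2002-07-15 falls inside that range.
(4) the permitted window runs from 2002-07-15 + 22 = 2002-08-06 to 2002-07-15 + 32 = 2002-08-16; done 2002-08-09, which is between those dates.
(5) due by 2002-05-01 + 144 days = 2002-09-22; 2002-09-26 misses that deadline by 4 days.
The analysis stops there.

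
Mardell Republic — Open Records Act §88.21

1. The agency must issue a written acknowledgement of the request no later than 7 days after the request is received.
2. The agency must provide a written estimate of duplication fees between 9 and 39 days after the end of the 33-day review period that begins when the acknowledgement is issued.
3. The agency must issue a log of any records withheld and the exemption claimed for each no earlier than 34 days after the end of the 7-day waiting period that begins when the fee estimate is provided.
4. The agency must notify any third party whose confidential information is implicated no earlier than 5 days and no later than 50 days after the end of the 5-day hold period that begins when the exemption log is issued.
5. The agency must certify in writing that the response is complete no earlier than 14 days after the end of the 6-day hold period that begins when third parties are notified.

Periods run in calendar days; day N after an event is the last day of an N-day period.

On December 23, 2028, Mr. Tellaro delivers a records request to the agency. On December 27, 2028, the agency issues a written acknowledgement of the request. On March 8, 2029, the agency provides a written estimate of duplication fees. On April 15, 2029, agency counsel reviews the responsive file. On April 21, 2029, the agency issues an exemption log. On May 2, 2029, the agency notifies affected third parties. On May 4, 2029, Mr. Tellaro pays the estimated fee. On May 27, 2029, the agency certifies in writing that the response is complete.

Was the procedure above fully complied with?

Yes

Step 1: 7 days after December 23, 2028 (when the request is received) is December 30, 2028; December 27, 2028 is within that limit.
Step 2: the window is 9–39 days after January 29, 2029 (end of the 33-day review period, which began when the acknowledgement is issued on December 27, 2028), so February 7, 2029 through March 9, 2029; done March 8, 2029 — within the window.
Step 3: the earliest permitted date is 34 days after March 15, 2029 (end of the 7-day waiting period, which began when the fee estimate is provided on March 8, 2029), i.e. April 18, 2029; done April 21, 2029 — permitted.
Step 4: the window is 5–50 days after April 26, 2029 (end of the 5-day hold period, which began when the exemption log is issued on April 21, 2029), so May 1, 2029 through June 15, 2029; done May 2, 2029, which is between those dates.
Step 5: the earliest permitted date is 14 days after May 8, 2029 (end of the 6-day hold period, which began when third parties are notified on May 2, 2029), i.e. May 22, 2029; done May 27, 2029, after the minimum wait.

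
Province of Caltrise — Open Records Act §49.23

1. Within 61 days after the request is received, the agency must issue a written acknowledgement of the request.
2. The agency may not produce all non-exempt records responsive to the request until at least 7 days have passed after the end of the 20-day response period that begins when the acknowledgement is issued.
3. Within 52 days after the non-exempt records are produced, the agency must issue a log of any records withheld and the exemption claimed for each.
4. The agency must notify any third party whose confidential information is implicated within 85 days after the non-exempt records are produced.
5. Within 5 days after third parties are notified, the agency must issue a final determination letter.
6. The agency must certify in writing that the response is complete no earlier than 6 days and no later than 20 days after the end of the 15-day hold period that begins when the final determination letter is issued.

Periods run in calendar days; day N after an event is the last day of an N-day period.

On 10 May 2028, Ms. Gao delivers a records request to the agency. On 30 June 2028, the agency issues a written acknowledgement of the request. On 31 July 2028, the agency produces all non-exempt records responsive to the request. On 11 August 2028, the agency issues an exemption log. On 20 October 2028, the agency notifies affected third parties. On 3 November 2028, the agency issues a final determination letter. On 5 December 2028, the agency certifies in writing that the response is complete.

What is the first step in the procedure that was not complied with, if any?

Step 5

Step 1: 61 days after 10 May 2028 (when the request is received) is 10 July 2028; completed 30 June 2028, before the deadline.
Step 2: the earliest permitted date is 7 days after 20 July 2028 (end of the 20-day response period, which began when the acknowledgement is issued on 30 June 2028), i.e. 27 July 2028; 31 July 2028 is on or after that date.
Step 3: 52 days after 31 July 2028 (when the non-exempt records are produced) is 21 September 2028; 11 August 2028 is within that limit.
Step 4: 85 days after 31 July 2028 (when the non-exempt records are produced) is 24 October 2028; completed 20 October 2028, before the deadline.
Step 5: 5 days after 20 October 2028 (when third parties are notified) is 25 October 2028; 3 November 2028 misses that deadline by 9 days.
The procedure was therefore not followed at step 5.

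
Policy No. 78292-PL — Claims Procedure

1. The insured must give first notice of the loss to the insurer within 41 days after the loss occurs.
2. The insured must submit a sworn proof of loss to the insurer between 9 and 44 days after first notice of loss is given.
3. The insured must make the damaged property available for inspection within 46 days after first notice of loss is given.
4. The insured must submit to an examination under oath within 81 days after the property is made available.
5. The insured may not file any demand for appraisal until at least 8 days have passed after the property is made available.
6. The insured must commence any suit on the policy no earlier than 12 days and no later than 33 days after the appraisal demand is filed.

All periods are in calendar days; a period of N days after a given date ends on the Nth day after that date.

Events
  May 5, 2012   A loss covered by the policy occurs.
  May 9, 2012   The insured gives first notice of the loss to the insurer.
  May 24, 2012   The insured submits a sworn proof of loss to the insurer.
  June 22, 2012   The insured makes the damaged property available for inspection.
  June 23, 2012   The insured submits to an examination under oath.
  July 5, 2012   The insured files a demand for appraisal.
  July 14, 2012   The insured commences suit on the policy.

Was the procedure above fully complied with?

Step 1: 41 days after May 5, 2012 (when the loss occurs) is June 15, 2012; completed May 9, 2012, before the deadline.
Step 2: the window is 9–44 days after May 9, 2012 (when first notice of loss is given), so May 18, 2012 through June 22, 2012; done May 24, 2012 — within the window.
Step 3: 46 days after May 9, 2012 (when first notice of loss is given) is June 24, 2012; completed June 22, 2012, before the deadline.
Step 4: 81 days after June 22, 2012 (when the property is made available) is September 11, 2012; done June 23, 2012 — timely.
Step 5: the earliest permitted date is 8 days after June 22, 2012 (when the property is made available), i.e. June 30, 2012; done July 5, 2012 — permitted.
Step 6: the window is 12–33 days after July 5, 2012 (when the appraisal demand is filed), so July 17, 2012 through August 7, 2012; July 14, 2012 is 3 days too early.
Later steps need not be reached.

No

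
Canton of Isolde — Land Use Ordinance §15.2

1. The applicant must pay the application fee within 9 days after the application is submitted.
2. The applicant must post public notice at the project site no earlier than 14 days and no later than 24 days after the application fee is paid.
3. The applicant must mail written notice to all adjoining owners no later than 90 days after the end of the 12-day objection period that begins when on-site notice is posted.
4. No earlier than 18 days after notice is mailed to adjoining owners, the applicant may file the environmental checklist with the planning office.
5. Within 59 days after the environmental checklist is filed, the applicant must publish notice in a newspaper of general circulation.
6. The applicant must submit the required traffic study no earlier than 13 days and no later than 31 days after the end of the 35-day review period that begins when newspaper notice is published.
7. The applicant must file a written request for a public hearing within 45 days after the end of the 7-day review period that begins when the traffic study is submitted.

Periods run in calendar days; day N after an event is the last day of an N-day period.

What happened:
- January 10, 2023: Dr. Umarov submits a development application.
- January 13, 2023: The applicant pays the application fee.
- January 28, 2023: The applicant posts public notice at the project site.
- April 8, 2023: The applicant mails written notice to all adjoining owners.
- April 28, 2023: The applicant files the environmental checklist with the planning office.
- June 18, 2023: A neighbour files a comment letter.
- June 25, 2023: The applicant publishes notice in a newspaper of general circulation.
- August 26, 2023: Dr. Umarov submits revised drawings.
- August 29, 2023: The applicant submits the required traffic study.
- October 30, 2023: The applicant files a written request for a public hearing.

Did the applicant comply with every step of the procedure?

No

Step 1: 9 days after January 10, 2023 (when the application is submitted) is January 19, 2023; January 13, 2023 is within that limit.
Step 2: the window is 14–24 days after January 13, 2023 (when the application fee is paid), so January 27, 2023 through February 6, 2023; done January 28, 2023, which is between those dates.
Step 3: 90 days after February 9, 2023 (end of the 12-day objection period, which began when on-site notice is posted on January 28, 2023) is May 10, 2023; done April 8, 2023 — timely.
Step 4: the earliest permitted date is 18 days after April 8, 2023 (when notice is mailed to adjoining owners), i.e. April 26, 2023; April 28, 2023 is on or after that date.
Step 5: 59 days after April 28, 2023 (when the environmental checklist is filed) is June 26, 2023; completed June 25, 2023, before the deadline.
Step 6: the window is 13–31 days after July 30, 2023 (end of the 35-day review period, which began when newspaper notice is published on June 25, 2023), so August 12, 2023 through August 30, 2023; August 29, 2023 falls inside that range.
Step 7: 45 days after September 5, 2023 (end of the 7-day review period, which began when the traffic study is submitted on August 29, 2023) is October 20, 2023; October 30, 2023 misses that deadline by 10 days.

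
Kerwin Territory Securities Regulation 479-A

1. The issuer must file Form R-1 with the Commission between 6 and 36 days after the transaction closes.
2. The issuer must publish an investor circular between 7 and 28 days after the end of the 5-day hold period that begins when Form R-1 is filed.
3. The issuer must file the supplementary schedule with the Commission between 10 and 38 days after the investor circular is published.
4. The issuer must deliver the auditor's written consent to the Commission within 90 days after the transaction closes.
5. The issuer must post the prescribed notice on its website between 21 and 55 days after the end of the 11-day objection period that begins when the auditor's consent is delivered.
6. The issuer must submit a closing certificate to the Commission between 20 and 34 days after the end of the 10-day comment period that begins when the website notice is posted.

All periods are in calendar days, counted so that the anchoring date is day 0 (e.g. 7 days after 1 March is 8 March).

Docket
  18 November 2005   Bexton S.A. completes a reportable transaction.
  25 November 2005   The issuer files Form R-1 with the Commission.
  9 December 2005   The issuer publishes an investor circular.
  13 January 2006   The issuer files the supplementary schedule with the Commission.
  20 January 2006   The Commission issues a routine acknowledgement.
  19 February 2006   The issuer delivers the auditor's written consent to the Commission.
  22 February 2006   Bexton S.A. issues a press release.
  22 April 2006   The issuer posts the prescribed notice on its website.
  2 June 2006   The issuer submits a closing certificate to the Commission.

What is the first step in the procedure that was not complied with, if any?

(1) the permitted window runs from 18 November 2005 + 6 = 24 November 2005 to 18 November 2005 + 36 = 24 December 2005; 25 November 2005 falls inside that range.
(2) the permitted window runs from 30 November 2005 + 7 = 7 December 2005 to 30 November 2005 + 28 = 28 December 2005; 9 December 2005 falls inside that range.
(3) the permitted window runs from 9 December 2005 + 10 = 19 December 2005 to 9 December 2005 + 38 = 16 January 2006; done 13 January 2006, which is between those dates.
(4) due by 18 November 2005 + 90 days = 16 February 2006; done 19 February 2006 — 3 days late.
That is the first point of non-compliance.

Step 4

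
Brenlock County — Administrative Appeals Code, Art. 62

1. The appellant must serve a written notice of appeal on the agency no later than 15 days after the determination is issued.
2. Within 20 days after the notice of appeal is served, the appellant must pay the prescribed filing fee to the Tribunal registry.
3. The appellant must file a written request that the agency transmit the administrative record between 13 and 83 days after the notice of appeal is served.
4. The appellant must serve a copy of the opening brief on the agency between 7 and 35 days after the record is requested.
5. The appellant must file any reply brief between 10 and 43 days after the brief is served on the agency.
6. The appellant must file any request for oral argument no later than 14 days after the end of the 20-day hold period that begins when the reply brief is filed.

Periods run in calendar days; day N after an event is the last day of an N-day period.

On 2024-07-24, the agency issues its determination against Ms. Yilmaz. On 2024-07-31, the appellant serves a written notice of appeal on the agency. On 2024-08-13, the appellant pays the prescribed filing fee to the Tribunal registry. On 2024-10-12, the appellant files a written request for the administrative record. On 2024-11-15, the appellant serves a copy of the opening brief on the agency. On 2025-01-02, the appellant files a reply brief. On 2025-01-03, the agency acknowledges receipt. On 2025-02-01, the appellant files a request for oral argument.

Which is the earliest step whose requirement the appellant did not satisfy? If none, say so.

Step 1: 15 days after 2024-07-24 (when the determination is issued) is 2024-08-08; completed 2024-07-31, before the deadline.
Step 2: 20 days after 2024-07-31 (when the notice of appeal is served) is 2024-08-20; done 2024-08-13 — timely.
Step 3: the window is 13–83 days after 2024-07-31 (when the notice of appeal is served), so 2024-08-13 through 2024-10-22; 2024-10-12 falls inside that range.
Step 4: the window is 7–35 days after 2024-10-12 (when the record is requested), so 2024-10-19 through 2024-11-16; 2024-11-15 falls inside that range.
Step 5: the window is 10–43 days after 2024-11-15 (when the brief is served on the agency), so 2024-11-25 through 2024-12-28; done 2025-01-02 — 5 days after the window closed.
The analysis stops there.

Step 5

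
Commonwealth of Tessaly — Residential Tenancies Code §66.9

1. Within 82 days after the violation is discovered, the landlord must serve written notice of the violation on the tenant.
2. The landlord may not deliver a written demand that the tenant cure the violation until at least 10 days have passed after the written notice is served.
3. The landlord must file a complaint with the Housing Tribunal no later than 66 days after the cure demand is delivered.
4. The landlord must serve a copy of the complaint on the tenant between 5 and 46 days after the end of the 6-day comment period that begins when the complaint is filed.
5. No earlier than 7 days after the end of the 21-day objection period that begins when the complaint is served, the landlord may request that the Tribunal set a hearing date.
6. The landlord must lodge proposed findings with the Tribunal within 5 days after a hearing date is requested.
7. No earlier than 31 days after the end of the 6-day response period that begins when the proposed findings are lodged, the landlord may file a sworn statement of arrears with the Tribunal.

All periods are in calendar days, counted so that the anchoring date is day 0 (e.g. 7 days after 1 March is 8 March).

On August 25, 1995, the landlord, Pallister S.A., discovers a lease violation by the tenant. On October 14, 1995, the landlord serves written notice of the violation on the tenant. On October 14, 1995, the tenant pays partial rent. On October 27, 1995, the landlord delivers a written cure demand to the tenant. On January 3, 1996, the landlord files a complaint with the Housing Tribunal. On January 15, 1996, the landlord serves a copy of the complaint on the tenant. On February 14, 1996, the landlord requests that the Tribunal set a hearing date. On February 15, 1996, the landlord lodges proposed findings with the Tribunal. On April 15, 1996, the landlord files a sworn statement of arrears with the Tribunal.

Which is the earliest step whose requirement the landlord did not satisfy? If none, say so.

Step 1: 82 days after August 25, 1995 (when the violation is discovered) is November 15, 1995; October 14, 1995 is within that limit.
Step 2: the earliest permitted date is 10 days after October 14, 1995 (when the written notice is served), i.e. October 24, 1995; October 27, 1995 is on or after that date.
Step 3: 66 days after October 27, 1995 (when the cure demand is delivered) is January 1, 1996; done January 3, 1996 — 2 days late.

Step 3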